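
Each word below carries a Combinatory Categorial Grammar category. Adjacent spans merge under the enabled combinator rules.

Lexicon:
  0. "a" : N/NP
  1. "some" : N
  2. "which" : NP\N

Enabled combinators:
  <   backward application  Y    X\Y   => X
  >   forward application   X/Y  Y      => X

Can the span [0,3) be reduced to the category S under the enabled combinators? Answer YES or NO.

NO

N/NP N NP\N
CKY chart[0,3] = {N}; S ∉ chart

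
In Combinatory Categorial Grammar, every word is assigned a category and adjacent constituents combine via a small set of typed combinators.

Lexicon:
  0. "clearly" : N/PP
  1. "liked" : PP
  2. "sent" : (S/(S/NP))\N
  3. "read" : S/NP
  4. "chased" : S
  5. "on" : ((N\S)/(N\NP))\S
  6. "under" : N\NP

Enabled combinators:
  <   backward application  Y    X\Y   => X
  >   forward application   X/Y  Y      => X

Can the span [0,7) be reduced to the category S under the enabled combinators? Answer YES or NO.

NO

N/PP PP (S/(S/NP))\N S/NP S ((N\S)/(N\NP))\S N\NP
CKY chart[0,7] = {N}; S ∉ chart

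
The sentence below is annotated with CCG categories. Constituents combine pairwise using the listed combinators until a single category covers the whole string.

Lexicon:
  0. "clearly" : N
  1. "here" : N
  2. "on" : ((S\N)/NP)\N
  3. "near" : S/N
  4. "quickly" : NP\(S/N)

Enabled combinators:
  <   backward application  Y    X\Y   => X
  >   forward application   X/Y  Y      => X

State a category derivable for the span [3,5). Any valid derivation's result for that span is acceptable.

[0,5] S   <
  [0,1] "clearly" : N
  [1,5] S\N   >
    [1,3] (S\N)/NP   <
      [1,2] "here" : N
      [2,3] "on" : ((S\N)/NP)\N
    [3,5] NP   <
      [3,4] "near" : S/N
      [4,5] "quickly" : NP\(S/N)

NP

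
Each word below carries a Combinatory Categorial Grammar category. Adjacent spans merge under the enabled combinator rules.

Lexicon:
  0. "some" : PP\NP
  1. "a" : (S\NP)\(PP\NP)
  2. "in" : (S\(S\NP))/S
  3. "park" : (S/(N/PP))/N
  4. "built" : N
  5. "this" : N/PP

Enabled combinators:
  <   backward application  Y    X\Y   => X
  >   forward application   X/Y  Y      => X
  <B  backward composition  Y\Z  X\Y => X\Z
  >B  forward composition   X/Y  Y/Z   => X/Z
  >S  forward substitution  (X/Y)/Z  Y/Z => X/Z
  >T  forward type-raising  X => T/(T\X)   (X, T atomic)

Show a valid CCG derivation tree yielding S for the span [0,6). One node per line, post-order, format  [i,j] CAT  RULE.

[0,1] PP\NP  lex  "some"
[1,2] (S\NP)\(PP\NP)  lex  "a"
[0,2] S\NP  <  k=1
[2,3] (S\(S\NP))/S  lex  "in"
[3,4] (S/(N/PP))/N  lex  "park"
[4,5] N  lex  "built"
[3,5] S/(N/PP)  >  k=4
[5,6] N/PP  lex  "this"
[3,6] S  >  k=5
[2,6] S\(S\NP)  >  k=3
[0,6] S  <  k=2

[0,6] S   <
  [0,2] S\NP   <
    [0,1] "some" : PP\NP
    [1,2] "a" : (S\NP)\(PP\NP)
  [2,6] S\(S\NP)   >
    [2,3] "in" : (S\(S\NP))/S
    [3,6] S   >
      [3,5] S/(N/PP)   >
        [3,4] "park" : (S/(N/PP))/N
        [4,5] "built" : N
      [5,6] "this" : N/PP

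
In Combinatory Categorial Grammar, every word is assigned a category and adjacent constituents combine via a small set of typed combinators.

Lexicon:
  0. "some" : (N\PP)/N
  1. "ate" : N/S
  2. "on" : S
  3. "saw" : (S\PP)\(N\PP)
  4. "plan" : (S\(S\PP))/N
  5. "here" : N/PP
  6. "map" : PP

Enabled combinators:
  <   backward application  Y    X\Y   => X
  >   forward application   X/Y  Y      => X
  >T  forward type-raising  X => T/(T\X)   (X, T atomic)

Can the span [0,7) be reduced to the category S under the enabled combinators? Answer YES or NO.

YES

[0,7] S   <
  [0,4] S\PP   <
    [0,3] N\PP   >
      [0,1] "some" : (N\PP)/N
      [1,3] N   >
        [1,2] "ate" : N/S
        [2,3] "on" : S
    [3,4] "saw" : (S\PP)\(N\PP)
  [4,7] S\(S\PP)   >
    [4,5] "plan" : (S\(S\PP))/N
    [5,7] N   >
      [5,6] "here" : N/PP
      [6,7] "map" : PP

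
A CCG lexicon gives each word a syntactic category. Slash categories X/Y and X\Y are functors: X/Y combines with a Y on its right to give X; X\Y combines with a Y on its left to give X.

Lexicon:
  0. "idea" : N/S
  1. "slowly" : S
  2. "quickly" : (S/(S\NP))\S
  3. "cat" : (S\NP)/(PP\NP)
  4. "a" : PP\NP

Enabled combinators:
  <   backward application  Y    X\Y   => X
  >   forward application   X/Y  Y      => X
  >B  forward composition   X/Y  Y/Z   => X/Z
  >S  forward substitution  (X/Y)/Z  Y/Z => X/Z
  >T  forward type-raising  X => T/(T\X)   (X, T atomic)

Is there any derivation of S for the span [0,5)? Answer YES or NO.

NO

N/S S (S/(S\NP))\S (S\NP)/(PP\NP) PP\NP
CKY chart[0,5] = {N, N/(N\N), N/(S\S), NP/(NP\N), PP/(PP\N), S/(S\N)}; S ∉ chart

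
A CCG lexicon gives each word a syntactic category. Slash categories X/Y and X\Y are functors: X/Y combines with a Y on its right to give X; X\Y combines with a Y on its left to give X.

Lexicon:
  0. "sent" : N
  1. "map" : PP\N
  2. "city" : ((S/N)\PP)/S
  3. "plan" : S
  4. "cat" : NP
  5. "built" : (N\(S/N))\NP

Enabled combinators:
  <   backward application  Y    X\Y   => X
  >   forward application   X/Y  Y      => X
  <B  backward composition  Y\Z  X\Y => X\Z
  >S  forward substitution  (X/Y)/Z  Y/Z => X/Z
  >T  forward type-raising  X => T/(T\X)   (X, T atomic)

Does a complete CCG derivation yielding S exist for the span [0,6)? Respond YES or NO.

NO

N PP\N ((S/N)\PP)/S S NP (N\(S/N))\NP
CKY chart[0,6] = {N, N/(N\N), NP/(NP\N), PP/(PP\N), S/(S\N)}; S ∉ chart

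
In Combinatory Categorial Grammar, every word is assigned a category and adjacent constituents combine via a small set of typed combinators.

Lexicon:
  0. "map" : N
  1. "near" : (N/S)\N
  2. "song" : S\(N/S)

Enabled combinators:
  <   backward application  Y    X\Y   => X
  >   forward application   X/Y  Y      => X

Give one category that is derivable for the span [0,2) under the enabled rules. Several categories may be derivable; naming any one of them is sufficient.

[0,3] S   <
  [0,2] N/S   <
    [0,1] "map" : N
    [1,2] "near" : (N/S)\N
  [2,3] "song" : S\(N/S)

N/S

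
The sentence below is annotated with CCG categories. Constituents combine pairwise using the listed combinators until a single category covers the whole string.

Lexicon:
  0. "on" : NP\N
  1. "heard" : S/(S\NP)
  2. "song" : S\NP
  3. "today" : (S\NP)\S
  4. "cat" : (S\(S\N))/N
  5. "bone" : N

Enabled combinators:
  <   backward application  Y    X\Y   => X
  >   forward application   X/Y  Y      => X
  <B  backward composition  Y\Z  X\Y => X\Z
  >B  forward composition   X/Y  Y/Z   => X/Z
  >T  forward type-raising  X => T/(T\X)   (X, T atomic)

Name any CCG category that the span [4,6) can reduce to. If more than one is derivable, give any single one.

S\(S\N)

[0,6] S   <
  [0,4] S\N   <B
    [0,1] "on" : NP\N
    [1,4] S\NP   <
      [1,3] S   >
        [1,2] "heard" : S/(S\NP)
        [2,3] "song" : S\NP
      [3,4] "today" : (S\NP)\S
  [4,6] S\(S\N)   >
    [4,5] "cat" : (S\(S\N))/N
    [5,6] "bone" : N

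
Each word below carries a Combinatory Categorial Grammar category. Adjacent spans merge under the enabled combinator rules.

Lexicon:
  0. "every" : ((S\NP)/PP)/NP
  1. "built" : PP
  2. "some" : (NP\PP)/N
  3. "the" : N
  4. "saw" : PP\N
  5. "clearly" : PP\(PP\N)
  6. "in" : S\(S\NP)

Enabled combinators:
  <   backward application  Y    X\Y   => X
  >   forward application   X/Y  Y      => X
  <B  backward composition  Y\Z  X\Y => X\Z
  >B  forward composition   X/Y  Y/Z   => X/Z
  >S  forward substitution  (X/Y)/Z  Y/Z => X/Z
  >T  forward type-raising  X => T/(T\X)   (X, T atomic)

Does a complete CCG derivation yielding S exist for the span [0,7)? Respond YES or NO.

[0,7] S   <
  [0,6] S\NP   >
    [0,4] (S\NP)/PP   >
      [0,1] "every" : ((S\NP)/PP)/NP
      [1,4] NP   <
        [1,2] "built" : PP
        [2,4] NP\PP   >
          [2,3] "some" : (NP\PP)/N
          [3,4] "the" : N
    [4,6] PP   <
      [4,5] "saw" : PP\N
      [5,6] "clearly" : PP\(PP\N)
  [6,7] "in" : S\(S\NP)

YES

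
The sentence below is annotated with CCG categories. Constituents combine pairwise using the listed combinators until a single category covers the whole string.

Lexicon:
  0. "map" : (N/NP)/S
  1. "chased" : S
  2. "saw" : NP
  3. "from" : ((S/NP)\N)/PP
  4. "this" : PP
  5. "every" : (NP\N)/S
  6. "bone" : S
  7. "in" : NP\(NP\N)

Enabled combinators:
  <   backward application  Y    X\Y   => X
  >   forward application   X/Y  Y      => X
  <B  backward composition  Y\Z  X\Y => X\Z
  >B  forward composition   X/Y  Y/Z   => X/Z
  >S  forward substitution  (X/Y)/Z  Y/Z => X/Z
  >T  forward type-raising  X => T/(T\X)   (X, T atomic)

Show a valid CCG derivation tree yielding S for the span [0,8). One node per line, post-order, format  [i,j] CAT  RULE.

[0,1] (N/NP)/S  lex  "map"
[1,2] S  lex  "chased"
[0,2] N/NP  >  k=1
[2,3] NP  lex  "saw"
[0,3] N  >  k=2
[3,4] ((S/NP)\N)/PP  lex  "from"
[4,5] PP  lex  "this"
[3,5] (S/NP)\N  >  k=4
[0,5] S/NP  <  k=3
[5,6] (NP\N)/S  lex  "every"
[6,7] S  lex  "bone"
[5,7] NP\N  >  k=6
[7,8] NP\(NP\N)  lex  "in"
[5,8] NP  <  k=7
[0,8] S  >  k=5

[0,8] S   >
  [0,5] S/NP   <
    [0,3] N   >
      [0,2] N/NP   >
        [0,1] "map" : (N/NP)/S
        [1,2] "chased" : S
      [2,3] "saw" : NP
    [3,5] (S/NP)\N   >
      [3,4] "from" : ((S/NP)\N)/PP
      [4,5] "this" : PP
  [5,8] NP   <
    [5,7] NP\N   >
      [5,6] "every" : (NP\N)/S
      [6,7] "bone" : S
    [7,8] "in" : NP\(NP\N)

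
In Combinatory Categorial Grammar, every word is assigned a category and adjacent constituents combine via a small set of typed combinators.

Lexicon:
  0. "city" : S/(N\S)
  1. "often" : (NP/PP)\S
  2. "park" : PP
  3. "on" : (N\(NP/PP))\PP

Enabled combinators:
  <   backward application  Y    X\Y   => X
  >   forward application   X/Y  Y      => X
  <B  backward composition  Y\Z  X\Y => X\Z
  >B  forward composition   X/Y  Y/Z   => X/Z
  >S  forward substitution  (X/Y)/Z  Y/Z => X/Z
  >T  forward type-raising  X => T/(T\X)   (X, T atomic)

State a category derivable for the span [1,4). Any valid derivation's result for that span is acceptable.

N\S

[0,4] S   >
  [0,1] "city" : S/(N\S)
  [1,4] N\S   <B
    [1,2] "often" : (NP/PP)\S
    [2,4] N\(NP/PP)   <
      [2,3] "park" : PP
      [3,4] "on" : (N\(NP/PP))\PP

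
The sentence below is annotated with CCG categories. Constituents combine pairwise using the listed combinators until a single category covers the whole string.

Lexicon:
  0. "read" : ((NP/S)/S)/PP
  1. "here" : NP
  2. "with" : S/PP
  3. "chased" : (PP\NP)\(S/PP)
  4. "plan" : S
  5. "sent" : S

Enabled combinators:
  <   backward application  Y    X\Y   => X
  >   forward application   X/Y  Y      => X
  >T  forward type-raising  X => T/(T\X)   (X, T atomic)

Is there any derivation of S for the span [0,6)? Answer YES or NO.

((NP/S)/S)/PP NP S/PP (PP\NP)\(S/PP) S S
CKY chart[0,6] = {N/(N\NP), NP, NP/(NP\NP), PP/(PP\NP), S/(S\NP)}; S ∉ chart

NO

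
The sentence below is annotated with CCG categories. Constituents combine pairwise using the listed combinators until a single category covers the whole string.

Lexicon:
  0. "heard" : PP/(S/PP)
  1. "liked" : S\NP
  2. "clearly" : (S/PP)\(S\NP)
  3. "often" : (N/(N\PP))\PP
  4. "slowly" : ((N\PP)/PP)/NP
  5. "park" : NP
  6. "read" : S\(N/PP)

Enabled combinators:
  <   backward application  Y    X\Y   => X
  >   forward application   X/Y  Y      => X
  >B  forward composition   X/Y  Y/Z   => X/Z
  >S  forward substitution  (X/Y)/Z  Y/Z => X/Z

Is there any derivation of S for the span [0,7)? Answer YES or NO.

YES

[0,7] S   <
  [0,6] N/PP   >B
    [0,4] N/(N\PP)   <
      [0,3] PP   >
        [0,1] "heard" : PP/(S/PP)
        [1,3] S/PP   <
          [1,2] "liked" : S\NP
          [2,3] "clearly" : (S/PP)\(S\NP)
      [3,4] "often" : (N/(N\PP))\PP
    [4,6] (N\PP)/PP   >
      [4,5] "slowly" : ((N\PP)/PP)/NP
      [5,6] "park" : NP
  [6,7] "read" : S\(N/PP)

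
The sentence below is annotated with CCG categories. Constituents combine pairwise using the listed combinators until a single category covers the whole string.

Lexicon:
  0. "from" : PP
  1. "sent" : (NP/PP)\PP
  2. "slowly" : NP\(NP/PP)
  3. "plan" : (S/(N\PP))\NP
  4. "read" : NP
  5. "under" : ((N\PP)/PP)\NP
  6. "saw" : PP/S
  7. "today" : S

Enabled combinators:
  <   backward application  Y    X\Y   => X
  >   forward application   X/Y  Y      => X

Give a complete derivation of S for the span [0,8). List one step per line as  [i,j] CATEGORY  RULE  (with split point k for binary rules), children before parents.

[0,1] PP  lex  "from"
[1,2] (NP/PP)\PP  lex  "sent"
[0,2] NP/PP  <  k=1
[2,3] NP\(NP/PP)  lex  "slowly"
[0,3] NP  <  k=2
[3,4] (S/(N\PP))\NP  lex  "plan"
[0,4] S/(N\PP)  <  k=3
[4,5] NP  lex  "read"
[5,6] ((N\PP)/PP)\NP  lex  "under"
[4,6] (N\PP)/PP  <  k=5
[6,7] PP/S  lex  "saw"
[7,8] S  lex  "today"
[6,8] PP  >  k=7
[4,8] N\PP  >  k=6
[0,8] S  >  k=4

[0,8] S   >
  [0,4] S/(N\PP)   <
    [0,3] NP   <
      [0,2] NP/PP   <
        [0,1] "from" : PP
        [1,2] "sent" : (NP/PP)\PP
      [2,3] "slowly" : NP\(NP/PP)
    [3,4] "plan" : (S/(N\PP))\NP
  [4,8] N\PP   >
    [4,6] (N\PP)/PP   <
      [4,5] "read" : NP
      [5,6] "under" : ((N\PP)/PP)\NP
    [6,8] PP   >
      [6,7] "saw" : PP/S
      [7,8] "today" : S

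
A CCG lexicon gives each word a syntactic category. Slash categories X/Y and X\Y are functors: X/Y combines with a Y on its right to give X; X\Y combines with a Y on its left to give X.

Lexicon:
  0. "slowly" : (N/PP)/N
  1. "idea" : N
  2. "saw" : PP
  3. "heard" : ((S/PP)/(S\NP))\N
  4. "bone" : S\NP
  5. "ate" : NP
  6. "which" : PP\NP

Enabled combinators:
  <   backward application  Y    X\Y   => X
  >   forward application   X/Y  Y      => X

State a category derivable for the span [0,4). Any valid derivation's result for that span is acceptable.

(S/PP)/(S\NP)

[0,7] S   >
  [0,5] S/PP   >
    [0,4] (S/PP)/(S\NP)   <
      [0,3] N   >
        [0,2] N/PP   >
          [0,1] "slowly" : (N/PP)/N
          [1,2] "idea" : N
        [2,3] "saw" : PP
      [3,4] "heard" : ((S/PP)/(S\NP))\N
    [4,5] "bone" : S\NP
  [5,7] PP   <
    [5,6] "ate" : NP
    [6,7] "which" : PP\NP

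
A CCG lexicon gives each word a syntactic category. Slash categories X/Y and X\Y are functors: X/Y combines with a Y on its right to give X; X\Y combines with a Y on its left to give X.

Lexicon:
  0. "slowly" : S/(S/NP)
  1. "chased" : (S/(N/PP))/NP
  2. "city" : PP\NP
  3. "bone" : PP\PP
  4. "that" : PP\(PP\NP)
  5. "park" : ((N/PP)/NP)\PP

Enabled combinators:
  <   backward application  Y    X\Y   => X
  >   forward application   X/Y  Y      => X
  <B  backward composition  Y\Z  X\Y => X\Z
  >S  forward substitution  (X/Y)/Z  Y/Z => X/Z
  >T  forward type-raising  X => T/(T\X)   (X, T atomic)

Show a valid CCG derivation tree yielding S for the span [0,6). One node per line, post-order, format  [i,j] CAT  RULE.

[0,6] S   >
  [0,1] "slowly" : S/(S/NP)
  [1,6] S/NP   >S
    [1,2] "chased" : (S/(N/PP))/NP
    [2,6] (N/PP)/NP   <
      [2,5] PP   <
        [2,4] PP\NP   <B
          [2,3] "city" : PP\NP
          [3,4] "bone" : PP\PP
        [4,5] "that" : PP\(PP\NP)
      [5,6] "park" : ((N/PP)/NP)\PP

[0,1] S/(S/NP)  lex  "slowly"
[1,2] (S/(N/PP))/NP  lex  "chased"
[2,3] PP\NP  lex  "city"
[3,4] PP\PP  lex  "bone"
[2,4] PP\NP  <B  k=3
[4,5] PP\(PP\NP)  lex  "that"
[2,5] PP  <  k=4
[5,6] ((N/PP)/NP)\PP  lex  "park"
[2,6] (N/PP)/NP  <  k=5
[1,6] S/NP  >S  k=2
[0,6] S  >  k=1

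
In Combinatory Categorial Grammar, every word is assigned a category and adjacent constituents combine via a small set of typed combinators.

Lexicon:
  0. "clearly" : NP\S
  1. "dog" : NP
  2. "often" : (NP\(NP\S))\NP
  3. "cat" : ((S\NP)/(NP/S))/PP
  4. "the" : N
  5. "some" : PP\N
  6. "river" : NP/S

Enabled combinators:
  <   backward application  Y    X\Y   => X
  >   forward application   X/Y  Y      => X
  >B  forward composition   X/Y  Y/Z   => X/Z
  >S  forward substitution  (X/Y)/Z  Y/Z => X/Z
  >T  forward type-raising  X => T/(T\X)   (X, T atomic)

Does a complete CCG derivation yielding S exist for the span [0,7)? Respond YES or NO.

YES

[0,7] S   <
  [0,3] NP   <
    [0,1] "clearly" : NP\S
    [1,3] NP\(NP\S)   <
      [1,2] "dog" : NP
      [2,3] "often" : (NP\(NP\S))\NP
  [3,7] S\NP   >
    [3,6] (S\NP)/(NP/S)   >
      [3,4] "cat" : ((S\NP)/(NP/S))/PP
      [4,6] PP   <
        [4,5] "the" : N
        [5,6] "some" : PP\N
    [6,7] "river" : NP/S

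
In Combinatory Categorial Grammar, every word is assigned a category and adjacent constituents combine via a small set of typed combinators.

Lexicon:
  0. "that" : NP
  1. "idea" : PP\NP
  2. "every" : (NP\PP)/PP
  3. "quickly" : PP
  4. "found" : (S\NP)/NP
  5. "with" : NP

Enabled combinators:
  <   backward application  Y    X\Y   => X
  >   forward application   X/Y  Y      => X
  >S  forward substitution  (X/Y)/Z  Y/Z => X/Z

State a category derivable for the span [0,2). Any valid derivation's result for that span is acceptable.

[0,6] S   <
  [0,4] NP   <
    [0,2] PP   <
      [0,1] "that" : NP
      [1,2] "idea" : PP\NP
    [2,4] NP\PP   >
      [2,3] "every" : (NP\PP)/PP
      [3,4] "quickly" : PP
  [4,6] S\NP   >
    [4,5] "found" : (S\NP)/NP
    [5,6] "with" : NP

PP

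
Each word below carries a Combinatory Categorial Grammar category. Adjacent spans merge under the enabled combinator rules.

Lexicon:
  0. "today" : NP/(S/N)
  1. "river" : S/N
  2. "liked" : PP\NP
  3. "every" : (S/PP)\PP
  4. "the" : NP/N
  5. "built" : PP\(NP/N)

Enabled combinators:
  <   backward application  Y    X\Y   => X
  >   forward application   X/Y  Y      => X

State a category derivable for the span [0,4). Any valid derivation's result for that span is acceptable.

S/PP

[0,6] S   >
  [0,4] S/PP   <
    [0,3] PP   <
      [0,2] NP   >
        [0,1] "today" : NP/(S/N)
        [1,2] "river" : S/N
      [2,3] "liked" : PP\NP
    [3,4] "every" : (S/PP)\PP
  [4,6] PP   <
    [4,5] "the" : NP/N
    [5,6] "built" : PP\(NP/N)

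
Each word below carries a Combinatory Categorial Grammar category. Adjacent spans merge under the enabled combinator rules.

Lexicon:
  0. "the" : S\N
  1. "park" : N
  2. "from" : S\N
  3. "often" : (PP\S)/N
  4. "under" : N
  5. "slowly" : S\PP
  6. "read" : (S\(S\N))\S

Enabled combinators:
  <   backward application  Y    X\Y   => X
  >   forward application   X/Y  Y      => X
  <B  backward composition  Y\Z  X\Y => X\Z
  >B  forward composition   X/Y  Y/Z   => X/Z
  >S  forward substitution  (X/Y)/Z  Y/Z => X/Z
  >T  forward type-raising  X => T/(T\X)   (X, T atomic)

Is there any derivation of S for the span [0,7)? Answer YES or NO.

YES

[0,7] S   <
  [0,1] "the" : S\N
  [1,7] S\(S\N)   <
    [1,6] S   <
      [1,5] PP   <
        [1,3] S   >
          [1,2] S/(S\N)   >T
            [1,2] "park" : N
          [2,3] "from" : S\N
        [3,5] PP\S   >
          [3,4] "often" : (PP\S)/N
          [4,5] "under" : N
      [5,6] "slowly" : S\PP
    [6,7] "read" : (S\(S\N))\S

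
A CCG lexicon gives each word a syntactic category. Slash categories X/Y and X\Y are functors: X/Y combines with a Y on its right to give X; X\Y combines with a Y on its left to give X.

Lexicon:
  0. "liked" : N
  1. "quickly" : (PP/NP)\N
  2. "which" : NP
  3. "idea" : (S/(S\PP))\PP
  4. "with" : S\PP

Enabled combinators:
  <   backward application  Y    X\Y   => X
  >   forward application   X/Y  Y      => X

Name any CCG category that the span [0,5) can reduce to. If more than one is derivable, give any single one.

[0,5] S   >
  [0,4] S/(S\PP)   <
    [0,3] PP   >
      [0,2] PP/NP   <
        [0,1] "liked" : N
        [1,2] "quickly" : (PP/NP)\N
      [2,3] "which" : NP
    [3,4] "idea" : (S/(S\PP))\PP
  [4,5] "with" : S\PP

S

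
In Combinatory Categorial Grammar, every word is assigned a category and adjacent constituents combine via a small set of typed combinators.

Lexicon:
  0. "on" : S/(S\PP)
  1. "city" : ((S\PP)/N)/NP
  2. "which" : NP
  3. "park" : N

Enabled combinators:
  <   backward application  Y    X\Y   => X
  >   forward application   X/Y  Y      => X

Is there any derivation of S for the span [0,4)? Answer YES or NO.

[0,4] S   >
  [0,1] "on" : S/(S\PP)
  [1,4] S\PP   >
    [1,3] (S\PP)/N   >
      [1,2] "city" : ((S\PP)/N)/NP
      [2,3] "which" : NP
    [3,4] "park" : N

YES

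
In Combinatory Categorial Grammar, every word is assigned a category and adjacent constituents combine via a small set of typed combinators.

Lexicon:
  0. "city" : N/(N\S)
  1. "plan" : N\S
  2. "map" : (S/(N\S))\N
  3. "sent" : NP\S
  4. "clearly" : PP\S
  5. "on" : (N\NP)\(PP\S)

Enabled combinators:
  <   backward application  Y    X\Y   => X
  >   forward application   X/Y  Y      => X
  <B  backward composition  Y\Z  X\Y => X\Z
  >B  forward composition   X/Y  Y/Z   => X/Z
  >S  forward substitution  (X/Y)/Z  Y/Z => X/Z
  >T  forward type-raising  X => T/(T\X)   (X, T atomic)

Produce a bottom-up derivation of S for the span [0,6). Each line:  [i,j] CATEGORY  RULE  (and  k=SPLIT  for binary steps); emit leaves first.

[0,1] N/(N\S)  lex  "city"
[1,2] N\S  lex  "plan"
[0,2] N  >  k=1
[2,3] (S/(N\S))\N  lex  "map"
[0,3] S/(N\S)  <  k=2
[3,4] NP\S  lex  "sent"
[4,5] PP\S  lex  "clearly"
[5,6] (N\NP)\(PP\S)  lex  "on"
[4,6] N\NP  <  k=5
[3,6] N\S  <B  k=4
[0,6] S  >  k=3

[0,6] S   >
  [0,3] S/(N\S)   <
    [0,2] N   >
      [0,1] "city" : N/(N\S)
      [1,2] "plan" : N\S
    [2,3] "map" : (S/(N\S))\N
  [3,6] N\S   <B
    [3,4] "sent" : NP\S
    [4,6] N\NP   <
      [4,5] "clearly" : PP\S
      [5,6] "on" : (N\NP)\(PP\S)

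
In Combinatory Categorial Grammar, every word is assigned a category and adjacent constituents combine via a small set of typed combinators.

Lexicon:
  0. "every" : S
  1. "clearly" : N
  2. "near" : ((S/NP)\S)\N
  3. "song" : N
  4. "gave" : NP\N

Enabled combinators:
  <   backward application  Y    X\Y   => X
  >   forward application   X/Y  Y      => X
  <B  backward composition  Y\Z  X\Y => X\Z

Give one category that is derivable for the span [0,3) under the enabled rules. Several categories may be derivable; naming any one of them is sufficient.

[0,5] S   >
  [0,3] S/NP   <
    [0,1] "every" : S
    [1,3] (S/NP)\S   <
      [1,2] "clearly" : N
      [2,3] "near" : ((S/NP)\S)\N
  [3,5] NP   <
    [3,4] "song" : N
    [4,5] "gave" : NP\N

S/NP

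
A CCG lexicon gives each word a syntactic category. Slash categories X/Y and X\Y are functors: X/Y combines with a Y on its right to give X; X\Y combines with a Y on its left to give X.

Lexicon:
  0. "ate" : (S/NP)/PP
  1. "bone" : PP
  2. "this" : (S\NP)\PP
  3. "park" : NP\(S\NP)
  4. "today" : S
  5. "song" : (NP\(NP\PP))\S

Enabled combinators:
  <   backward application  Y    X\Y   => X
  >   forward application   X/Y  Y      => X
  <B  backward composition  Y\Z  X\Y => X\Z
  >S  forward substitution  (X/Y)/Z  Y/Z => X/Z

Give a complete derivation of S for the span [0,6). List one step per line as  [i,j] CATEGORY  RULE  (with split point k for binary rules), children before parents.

[0,1] (S/NP)/PP  lex  "ate"
[1,2] PP  lex  "bone"
[0,2] S/NP  >  k=1
[2,3] (S\NP)\PP  lex  "this"
[3,4] NP\(S\NP)  lex  "park"
[2,4] NP\PP  <B  k=3
[4,5] S  lex  "today"
[5,6] (NP\(NP\PP))\S  lex  "song"
[4,6] NP\(NP\PP)  <  k=5
[2,6] NP  <  k=4
[0,6] S  >  k=2

[0,6] S   >
  [0,2] S/NP   >
    [0,1] "ate" : (S/NP)/PP
    [1,2] "bone" : PP
  [2,6] NP   <
    [2,4] NP\PP   <B
      [2,3] "this" : (S\NP)\PP
      [3,4] "park" : NP\(S\NP)
    [4,6] NP\(NP\PP)   <
      [4,5] "today" : S
      [5,6] "song" : (NP\(NP\PP))\S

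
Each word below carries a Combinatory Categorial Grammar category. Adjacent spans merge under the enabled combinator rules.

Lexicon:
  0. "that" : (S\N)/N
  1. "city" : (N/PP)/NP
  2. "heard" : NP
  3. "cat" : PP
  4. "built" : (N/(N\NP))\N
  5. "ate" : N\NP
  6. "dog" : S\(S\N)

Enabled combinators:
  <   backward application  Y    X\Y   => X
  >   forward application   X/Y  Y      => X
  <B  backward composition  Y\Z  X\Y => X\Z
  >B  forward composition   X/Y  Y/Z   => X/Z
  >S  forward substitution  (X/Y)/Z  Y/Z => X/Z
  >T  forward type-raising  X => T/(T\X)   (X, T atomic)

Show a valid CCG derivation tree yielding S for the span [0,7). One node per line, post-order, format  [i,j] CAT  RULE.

[0,1] (S\N)/N  lex  "that"
[1,2] (N/PP)/NP  lex  "city"
[2,3] NP  lex  "heard"
[1,3] N/PP  >  k=2
[3,4] PP  lex  "cat"
[1,4] N  >  k=3
[4,5] (N/(N\NP))\N  lex  "built"
[1,5] N/(N\NP)  <  k=4
[5,6] N\NP  lex  "ate"
[1,6] N  >  k=5
[0,6] S\N  >  k=1
[6,7] S\(S\N)  lex  "dog"
[0,7] S  <  k=6

[0,7] S   <
  [0,6] S\N   >
    [0,1] "that" : (S\N)/N
    [1,6] N   >
      [1,5] N/(N\NP)   <
        [1,4] N   >
          [1,3] N/PP   >
            [1,2] "city" : (N/PP)/NP
            [2,3] "heard" : NP
          [3,4] "cat" : PP
        [4,5] "built" : (N/(N\NP))\N
      [5,6] "ate" : N\NP
  [6,7] "dog" : S\(S\N)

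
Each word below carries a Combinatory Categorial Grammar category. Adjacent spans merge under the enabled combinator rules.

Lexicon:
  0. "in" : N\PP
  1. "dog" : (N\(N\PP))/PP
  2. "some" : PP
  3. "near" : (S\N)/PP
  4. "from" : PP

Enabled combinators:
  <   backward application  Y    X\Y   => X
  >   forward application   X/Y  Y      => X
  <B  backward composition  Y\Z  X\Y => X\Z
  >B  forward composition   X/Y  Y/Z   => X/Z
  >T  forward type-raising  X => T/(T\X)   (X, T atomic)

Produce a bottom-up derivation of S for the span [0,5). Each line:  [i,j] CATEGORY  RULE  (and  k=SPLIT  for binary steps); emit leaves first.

[0,1] N\PP  lex  "in"
[1,2] (N\(N\PP))/PP  lex  "dog"
[2,3] PP  lex  "some"
[1,3] N\(N\PP)  >  k=2
[0,3] N  <  k=1
[3,4] (S\N)/PP  lex  "near"
[4,5] PP  lex  "from"
[3,5] S\N  >  k=4
[0,5] S  <  k=3

[0,5] S   <
  [0,3] N   <
    [0,1] "in" : N\PP
    [1,3] N\(N\PP)   >
      [1,2] "dog" : (N\(N\PP))/PP
      [2,3] "some" : PP
  [3,5] S\N   >
    [3,4] "near" : (S\N)/PP
    [4,5] "from" : PP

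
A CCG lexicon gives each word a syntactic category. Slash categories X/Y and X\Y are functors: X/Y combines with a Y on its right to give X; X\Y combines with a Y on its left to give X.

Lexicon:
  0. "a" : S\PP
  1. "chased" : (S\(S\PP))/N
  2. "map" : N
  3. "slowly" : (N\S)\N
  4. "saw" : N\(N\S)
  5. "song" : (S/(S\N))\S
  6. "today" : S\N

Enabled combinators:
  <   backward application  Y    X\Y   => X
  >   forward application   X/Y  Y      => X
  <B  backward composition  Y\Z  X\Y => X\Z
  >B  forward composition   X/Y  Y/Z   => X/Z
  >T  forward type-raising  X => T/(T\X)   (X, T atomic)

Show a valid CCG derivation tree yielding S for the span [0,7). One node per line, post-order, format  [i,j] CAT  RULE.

[0,7] S   >
  [0,6] S/(S\N)   <
    [0,5] S   <
      [0,1] "a" : S\PP
      [1,5] S\(S\PP)   >
        [1,2] "chased" : (S\(S\PP))/N
        [2,5] N   <
          [2,4] N\S   <
            [2,3] "map" : N
            [3,4] "slowly" : (N\S)\N
          [4,5] "saw" : N\(N\S)
    [5,6] "song" : (S/(S\N))\S
  [6,7] "today" : S\N

[0,1] S\PP  lex  "a"
[1,2] (S\(S\PP))/N  lex  "chased"
[2,3] N  lex  "map"
[3,4] (N\S)\N  lex  "slowly"
[2,4] N\S  <  k=3
[4,5] N\(N\S)  lex  "saw"
[2,5] N  <  k=4
[1,5] S\(S\PP)  >  k=2
[0,5] S  <  k=1
[5,6] (S/(S\N))\S  lex  "song"
[0,6] S/(S\N)  <  k=5
[6,7] S\N  lex  "today"
[0,7] S  >  k=6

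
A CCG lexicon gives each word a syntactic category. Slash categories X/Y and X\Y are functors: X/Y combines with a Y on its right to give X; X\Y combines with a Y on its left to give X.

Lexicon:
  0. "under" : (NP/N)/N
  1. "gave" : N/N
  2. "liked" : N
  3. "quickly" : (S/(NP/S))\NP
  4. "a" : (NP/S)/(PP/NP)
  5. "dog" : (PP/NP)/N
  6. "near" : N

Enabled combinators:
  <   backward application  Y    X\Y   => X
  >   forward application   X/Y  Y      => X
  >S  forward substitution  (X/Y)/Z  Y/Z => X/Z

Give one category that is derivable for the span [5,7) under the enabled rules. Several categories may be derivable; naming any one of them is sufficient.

[0,7] S   >
  [0,4] S/(NP/S)   <
    [0,3] NP   >
      [0,2] NP/N   >S
        [0,1] "under" : (NP/N)/N
        [1,2] "gave" : N/N
      [2,3] "liked" : N
    [3,4] "quickly" : (S/(NP/S))\NP
  [4,7] NP/S   >
    [4,5] "a" : (NP/S)/(PP/NP)
    [5,7] PP/NP   >
      [5,6] "dog" : (PP/NP)/N
      [6,7] "near" : N

PP/NP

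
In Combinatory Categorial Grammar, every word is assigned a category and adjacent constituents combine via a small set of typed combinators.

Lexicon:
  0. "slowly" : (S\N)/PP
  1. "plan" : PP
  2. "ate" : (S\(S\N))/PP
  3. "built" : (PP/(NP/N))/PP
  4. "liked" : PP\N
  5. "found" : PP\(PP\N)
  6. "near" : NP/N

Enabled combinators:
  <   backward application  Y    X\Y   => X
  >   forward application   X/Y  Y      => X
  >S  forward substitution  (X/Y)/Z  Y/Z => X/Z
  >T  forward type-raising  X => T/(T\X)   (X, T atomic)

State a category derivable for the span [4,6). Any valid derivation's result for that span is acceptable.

[0,7] S   <
  [0,2] S\N   >
    [0,1] "slowly" : (S\N)/PP
    [1,2] "plan" : PP
  [2,7] S\(S\N)   >
    [2,3] "ate" : (S\(S\N))/PP
    [3,7] PP   >
      [3,6] PP/(NP/N)   >
        [3,4] "built" : (PP/(NP/N))/PP
        [4,6] PP   <
          [4,5] "liked" : PP\N
          [5,6] "found" : PP\(PP\N)
      [6,7] "near" : NP/N

PP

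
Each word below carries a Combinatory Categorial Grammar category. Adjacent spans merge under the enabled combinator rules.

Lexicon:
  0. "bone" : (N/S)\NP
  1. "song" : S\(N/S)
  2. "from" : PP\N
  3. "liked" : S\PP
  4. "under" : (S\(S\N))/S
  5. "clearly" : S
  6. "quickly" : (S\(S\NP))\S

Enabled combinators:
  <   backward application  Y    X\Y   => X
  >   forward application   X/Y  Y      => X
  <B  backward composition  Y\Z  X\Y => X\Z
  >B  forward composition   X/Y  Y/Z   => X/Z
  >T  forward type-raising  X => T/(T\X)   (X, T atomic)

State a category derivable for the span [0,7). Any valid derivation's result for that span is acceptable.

[0,7] S   <
  [0,2] S\NP   <B
    [0,1] "bone" : (N/S)\NP
    [1,2] "song" : S\(N/S)
  [2,7] S\(S\NP)   <
    [2,6] S   <
      [2,4] S\N   <B
        [2,3] "from" : PP\N
        [3,4] "liked" : S\PP
      [4,6] S\(S\N)   >
        [4,5] "under" : (S\(S\N))/S
        [5,6] "clearly" : S
    [6,7] "quickly" : (S\(S\NP))\S

S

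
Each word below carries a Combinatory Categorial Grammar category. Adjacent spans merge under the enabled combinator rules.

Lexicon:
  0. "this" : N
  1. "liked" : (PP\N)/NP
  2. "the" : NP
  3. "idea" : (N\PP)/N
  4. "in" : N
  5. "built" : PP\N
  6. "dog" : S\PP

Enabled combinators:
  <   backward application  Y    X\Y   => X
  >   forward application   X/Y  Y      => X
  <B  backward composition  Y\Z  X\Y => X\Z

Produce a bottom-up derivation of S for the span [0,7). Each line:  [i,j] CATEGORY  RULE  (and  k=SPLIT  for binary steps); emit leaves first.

[0,7] S   <
  [0,1] "this" : N
  [1,7] S\N   <B
    [1,5] N\N   <B
      [1,3] PP\N   >
        [1,2] "liked" : (PP\N)/NP
        [2,3] "the" : NP
      [3,5] N\PP   >
        [3,4] "idea" : (N\PP)/N
        [4,5] "in" : N
    [5,7] S\N   <B
      [5,6] "built" : PP\N
      [6,7] "dog" : S\PP

[0,1] N  lex  "this"
[1,2] (PP\N)/NP  lex  "liked"
[2,3] NP  lex  "the"
[1,3] PP\N  >  k=2
[3,4] (N\PP)/N  lex  "idea"
[4,5] N  lex  "in"
[3,5] N\PP  >  k=4
[1,5] N\N  <B  k=3
[5,6] PP\N  lex  "built"
[6,7] S\PP  lex  "dog"
[5,7] S\N  <B  k=6
[1,7] S\N  <B  k=5
[0,7] S  <  k=1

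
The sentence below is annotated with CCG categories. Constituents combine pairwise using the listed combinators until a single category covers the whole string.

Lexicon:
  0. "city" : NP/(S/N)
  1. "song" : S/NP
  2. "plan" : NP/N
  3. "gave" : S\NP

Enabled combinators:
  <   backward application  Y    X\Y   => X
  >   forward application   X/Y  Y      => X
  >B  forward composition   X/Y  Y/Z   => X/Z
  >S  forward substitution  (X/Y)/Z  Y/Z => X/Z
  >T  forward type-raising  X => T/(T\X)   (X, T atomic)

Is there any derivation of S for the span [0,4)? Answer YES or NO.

YES

[0,4] S   <
  [0,3] NP   >
    [0,1] "city" : NP/(S/N)
    [1,3] S/N   >B
      [1,2] "song" : S/NP
      [2,3] "plan" : NP/N
  [3,4] "gave" : S\NP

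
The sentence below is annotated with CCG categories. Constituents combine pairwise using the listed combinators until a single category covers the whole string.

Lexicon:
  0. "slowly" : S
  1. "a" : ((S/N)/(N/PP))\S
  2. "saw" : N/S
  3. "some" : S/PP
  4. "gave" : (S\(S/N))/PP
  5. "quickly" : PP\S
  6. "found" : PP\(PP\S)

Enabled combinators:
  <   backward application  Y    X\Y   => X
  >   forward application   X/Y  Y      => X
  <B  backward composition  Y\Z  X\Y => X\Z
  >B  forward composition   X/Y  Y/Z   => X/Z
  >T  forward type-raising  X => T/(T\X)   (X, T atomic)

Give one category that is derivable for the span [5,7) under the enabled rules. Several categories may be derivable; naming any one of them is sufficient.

[0,7] S   <
  [0,4] S/N   >
    [0,2] (S/N)/(N/PP)   <
      [0,1] "slowly" : S
      [1,2] "a" : ((S/N)/(N/PP))\S
    [2,4] N/PP   >B
      [2,3] "saw" : N/S
      [3,4] "some" : S/PP
  [4,7] S\(S/N)   >
    [4,5] "gave" : (S\(S/N))/PP
    [5,7] PP   <
      [5,6] "quickly" : PP\S
      [6,7] "found" : PP\(PP\S)

PP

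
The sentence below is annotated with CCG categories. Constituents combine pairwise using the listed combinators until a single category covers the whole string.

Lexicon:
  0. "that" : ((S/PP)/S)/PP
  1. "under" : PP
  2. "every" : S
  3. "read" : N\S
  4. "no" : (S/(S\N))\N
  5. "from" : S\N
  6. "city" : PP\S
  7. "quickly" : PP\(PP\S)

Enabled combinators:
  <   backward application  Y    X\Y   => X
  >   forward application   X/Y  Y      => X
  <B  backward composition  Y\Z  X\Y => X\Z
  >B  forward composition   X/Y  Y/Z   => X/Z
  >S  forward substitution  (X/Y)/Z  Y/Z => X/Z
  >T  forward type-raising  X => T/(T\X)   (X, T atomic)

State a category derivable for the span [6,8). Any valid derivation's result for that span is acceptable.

PP

[0,8] S   >
  [0,6] S/PP   >
    [0,2] (S/PP)/S   >
      [0,1] "that" : ((S/PP)/S)/PP
      [1,2] "under" : PP
    [2,6] S   >
      [2,5] S/(S\N)   <
        [2,4] N   <
          [2,3] "every" : S
          [3,4] "read" : N\S
        [4,5] "no" : (S/(S\N))\N
      [5,6] "from" : S\N
  [6,8] PP   <
    [6,7] "city" : PP\S
    [7,8] "quickly" : PP\(PP\S)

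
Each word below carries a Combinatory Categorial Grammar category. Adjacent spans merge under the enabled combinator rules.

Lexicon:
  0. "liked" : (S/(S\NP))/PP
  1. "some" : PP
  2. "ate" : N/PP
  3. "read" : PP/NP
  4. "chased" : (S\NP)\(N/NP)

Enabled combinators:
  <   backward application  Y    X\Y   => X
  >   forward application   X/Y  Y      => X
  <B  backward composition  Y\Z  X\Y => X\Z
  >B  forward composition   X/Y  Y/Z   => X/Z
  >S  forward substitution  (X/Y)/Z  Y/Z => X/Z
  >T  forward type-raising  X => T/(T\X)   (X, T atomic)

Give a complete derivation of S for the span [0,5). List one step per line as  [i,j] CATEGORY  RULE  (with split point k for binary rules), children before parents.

[0,5] S   >
  [0,2] S/(S\NP)   >
    [0,1] "liked" : (S/(S\NP))/PP
    [1,2] "some" : PP
  [2,5] S\NP   <
    [2,4] N/NP   >B
      [2,3] "ate" : N/PP
      [3,4] "read" : PP/NP
    [4,5] "chased" : (S\NP)\(N/NP)

[0,1] (S/(S\NP))/PP  lex  "liked"
[1,2] PP  lex  "some"
[0,2] S/(S\NP)  >  k=1
[2,3] N/PP  lex  "ate"
[3,4] PP/NP  lex  "read"
[2,4] N/NP  >B  k=3
[4,5] (S\NP)\(N/NP)  lex  "chased"
[2,5] S\NP  <  k=4
[0,5] S  >  k=2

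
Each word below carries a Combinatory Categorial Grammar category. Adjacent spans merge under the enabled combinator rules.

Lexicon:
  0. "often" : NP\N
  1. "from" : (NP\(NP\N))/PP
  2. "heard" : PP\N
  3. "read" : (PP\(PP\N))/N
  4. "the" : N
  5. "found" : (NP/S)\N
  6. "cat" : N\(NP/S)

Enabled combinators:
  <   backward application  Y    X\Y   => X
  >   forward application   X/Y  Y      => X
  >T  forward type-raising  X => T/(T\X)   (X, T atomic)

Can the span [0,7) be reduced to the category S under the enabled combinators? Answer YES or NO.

NP\N (NP\(NP\N))/PP PP\N (PP\(PP\N))/N N (NP/S)\N N\(NP/S)
CKY chart[0,7] = {N/(N\NP), NP, NP/(NP\NP), PP/(PP\NP), S/(S\NP)}; S ∉ chart

NO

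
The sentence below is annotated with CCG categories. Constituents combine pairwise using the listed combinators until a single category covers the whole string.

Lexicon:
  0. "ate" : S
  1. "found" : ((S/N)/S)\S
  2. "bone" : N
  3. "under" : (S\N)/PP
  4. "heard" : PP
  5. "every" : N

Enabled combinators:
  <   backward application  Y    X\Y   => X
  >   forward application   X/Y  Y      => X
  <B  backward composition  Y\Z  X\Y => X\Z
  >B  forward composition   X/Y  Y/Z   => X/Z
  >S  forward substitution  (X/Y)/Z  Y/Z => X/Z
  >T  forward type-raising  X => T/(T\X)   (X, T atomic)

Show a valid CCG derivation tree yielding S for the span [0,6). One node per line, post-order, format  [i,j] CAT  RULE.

[0,1] S  lex  "ate"
[1,2] ((S/N)/S)\S  lex  "found"
[0,2] (S/N)/S  <  k=1
[2,3] N  lex  "bone"
[3,4] (S\N)/PP  lex  "under"
[4,5] PP  lex  "heard"
[3,5] S\N  >  k=4
[2,5] S  <  k=3
[0,5] S/N  >  k=2
[5,6] N  lex  "every"
[0,6] S  >  k=5

[0,6] S   >
  [0,5] S/N   >
    [0,2] (S/N)/S   <
      [0,1] "ate" : S
      [1,2] "found" : ((S/N)/S)\S
    [2,5] S   <
      [2,3] "bone" : N
      [3,5] S\N   >
        [3,4] "under" : (S\N)/PP
        [4,5] "heard" : PP
  [5,6] "every" : N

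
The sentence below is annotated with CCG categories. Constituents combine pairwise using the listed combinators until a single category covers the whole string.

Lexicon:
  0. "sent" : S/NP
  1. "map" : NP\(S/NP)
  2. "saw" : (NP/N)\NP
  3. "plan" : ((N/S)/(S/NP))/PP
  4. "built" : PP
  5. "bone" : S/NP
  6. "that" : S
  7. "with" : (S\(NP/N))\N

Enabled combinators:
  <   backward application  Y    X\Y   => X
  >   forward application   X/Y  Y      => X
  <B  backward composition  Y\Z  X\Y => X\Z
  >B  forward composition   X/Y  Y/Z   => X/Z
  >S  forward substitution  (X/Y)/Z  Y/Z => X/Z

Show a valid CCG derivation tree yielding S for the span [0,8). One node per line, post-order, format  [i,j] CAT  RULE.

[0,8] S   <
  [0,3] NP/N   <
    [0,2] NP   <
      [0,1] "sent" : S/NP
      [1,2] "map" : NP\(S/NP)
    [2,3] "saw" : (NP/N)\NP
  [3,8] S\(NP/N)   <
    [3,7] N   >
      [3,6] N/S   >
        [3,5] (N/S)/(S/NP)   >
          [3,4] "plan" : ((N/S)/(S/NP))/PP
          [4,5] "built" : PP
        [5,6] "bone" : S/NP
      [6,7] "that" : S
    [7,8] "with" : (S\(NP/N))\N

[0,1] S/NP  lex  "sent"
[1,2] NP\(S/NP)  lex  "map"
[0,2] NP  <  k=1
[2,3] (NP/N)\NP  lex  "saw"
[0,3] NP/N  <  k=2
[3,4] ((N/S)/(S/NP))/PP  lex  "plan"
[4,5] PP  lex  "built"
[3,5] (N/S)/(S/NP)  >  k=4
[5,6] S/NP  lex  "bone"
[3,6] N/S  >  k=5
[6,7] S  lex  "that"
[3,7] N  >  k=6
[7,8] (S\(NP/N))\N  lex  "with"
[3,8] S\(NP/N)  <  k=7
[0,8] S  <  k=3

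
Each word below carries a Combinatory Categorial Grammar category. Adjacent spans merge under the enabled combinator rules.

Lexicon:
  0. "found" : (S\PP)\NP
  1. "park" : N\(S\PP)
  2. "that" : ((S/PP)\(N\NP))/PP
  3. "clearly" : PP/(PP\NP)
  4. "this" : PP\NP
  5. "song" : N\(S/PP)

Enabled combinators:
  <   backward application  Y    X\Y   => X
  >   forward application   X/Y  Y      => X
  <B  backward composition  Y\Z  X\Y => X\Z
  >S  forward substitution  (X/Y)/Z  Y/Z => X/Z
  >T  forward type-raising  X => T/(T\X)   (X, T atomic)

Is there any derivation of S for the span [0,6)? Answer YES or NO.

(S\PP)\NP N\(S\PP) ((S/PP)\(N\NP))/PP PP/(PP\NP) PP\NP N\(S/PP)
CKY chart[0,6] = {N, N/(N\N), NP/(NP\N), PP/(PP\N), S/(S\N)}; S ∉ chart

NO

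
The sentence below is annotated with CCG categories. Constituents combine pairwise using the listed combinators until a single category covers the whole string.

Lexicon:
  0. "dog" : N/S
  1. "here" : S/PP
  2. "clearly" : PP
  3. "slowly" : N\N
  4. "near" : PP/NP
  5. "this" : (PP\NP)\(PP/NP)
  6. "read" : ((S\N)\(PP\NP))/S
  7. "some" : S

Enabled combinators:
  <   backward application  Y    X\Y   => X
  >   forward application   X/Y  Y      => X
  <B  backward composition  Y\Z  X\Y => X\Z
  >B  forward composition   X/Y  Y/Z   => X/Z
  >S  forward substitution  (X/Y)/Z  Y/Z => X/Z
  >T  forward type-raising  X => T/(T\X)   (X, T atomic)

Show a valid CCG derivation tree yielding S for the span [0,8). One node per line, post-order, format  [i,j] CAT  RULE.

[0,1] N/S  lex  "dog"
[1,2] S/PP  lex  "here"
[2,3] PP  lex  "clearly"
[1,3] S  >  k=2
[0,3] N  >  k=1
[3,4] N\N  lex  "slowly"
[4,5] PP/NP  lex  "near"
[5,6] (PP\NP)\(PP/NP)  lex  "this"
[4,6] PP\NP  <  k=5
[6,7] ((S\N)\(PP\NP))/S  lex  "read"
[7,8] S  lex  "some"
[6,8] (S\N)\(PP\NP)  >  k=7
[4,8] S\N  <  k=6
[3,8] S\N  <B  k=4
[0,8] S  <  k=3

[0,8] S   <
  [0,3] N   >
    [0,1] "dog" : N/S
    [1,3] S   >
      [1,2] "here" : S/PP
      [2,3] "clearly" : PP
  [3,8] S\N   <B
    [3,4] "slowly" : N\N
    [4,8] S\N   <
      [4,6] PP\NP   <
        [4,5] "near" : PP/NP
        [5,6] "this" : (PP\NP)\(PP/NP)
      [6,8] (S\N)\(PP\NP)   >
        [6,7] "read" : ((S\N)\(PP\NP))/S
        [7,8] "some" : S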